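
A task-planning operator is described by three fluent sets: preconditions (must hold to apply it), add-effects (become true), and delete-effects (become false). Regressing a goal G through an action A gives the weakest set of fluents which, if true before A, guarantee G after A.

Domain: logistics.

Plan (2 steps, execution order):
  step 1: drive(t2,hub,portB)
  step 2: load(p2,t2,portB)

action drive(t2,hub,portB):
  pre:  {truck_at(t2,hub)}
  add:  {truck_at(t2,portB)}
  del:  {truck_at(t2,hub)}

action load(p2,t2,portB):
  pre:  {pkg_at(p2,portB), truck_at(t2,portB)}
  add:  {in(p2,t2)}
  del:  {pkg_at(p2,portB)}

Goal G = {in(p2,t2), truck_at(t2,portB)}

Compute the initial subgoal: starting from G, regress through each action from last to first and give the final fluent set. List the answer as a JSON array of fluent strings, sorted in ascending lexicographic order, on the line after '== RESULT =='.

Work backward from the goal:
  through step 2 (load(p2,t2,portB)): drop {in(p2,t2)}, keep {truck_at(t2,portB)}, require {pkg_at(p2,portB), truck_at(t2,portB)}
    → {pkg_at(p2,portB), truck_at(t2,portB)}
  through step 1 (drive(t2,hub,portB)): drop {truck_at(t2,portB)}, keep {pkg_at(p2,portB)}, require {truck_at(t2,hub)}
    → {pkg_at(p2,portB), truck_at(t2,hub)}

== RESULT ==
["pkg_at(p2,portB)", "truck_at(t2,hub)"]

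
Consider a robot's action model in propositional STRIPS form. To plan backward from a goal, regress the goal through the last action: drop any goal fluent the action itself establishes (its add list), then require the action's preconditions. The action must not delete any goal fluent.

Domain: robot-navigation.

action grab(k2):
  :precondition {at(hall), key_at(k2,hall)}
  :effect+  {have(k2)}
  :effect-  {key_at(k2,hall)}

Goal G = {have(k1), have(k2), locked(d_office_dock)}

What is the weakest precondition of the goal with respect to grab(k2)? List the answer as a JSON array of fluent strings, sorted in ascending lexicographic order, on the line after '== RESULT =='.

Regress:
  G ∩ del = {}  (empty — regression defined)
  G \ add = {have(k1), have(k2), locked(d_office_dock)} \ {have(k2)} = {have(k1), locked(d_office_dock)}
  ∪ pre   = {have(k1), locked(d_office_dock)} ∪ {at(hall), key_at(k2,hall)}
          = {at(hall), have(k1), key_at(k2,hall), locked(d_office_dock)}

== RESULT ==
["at(hall)", "have(k1)", "key_at(k2,hall)", "locked(d_office_dock)"]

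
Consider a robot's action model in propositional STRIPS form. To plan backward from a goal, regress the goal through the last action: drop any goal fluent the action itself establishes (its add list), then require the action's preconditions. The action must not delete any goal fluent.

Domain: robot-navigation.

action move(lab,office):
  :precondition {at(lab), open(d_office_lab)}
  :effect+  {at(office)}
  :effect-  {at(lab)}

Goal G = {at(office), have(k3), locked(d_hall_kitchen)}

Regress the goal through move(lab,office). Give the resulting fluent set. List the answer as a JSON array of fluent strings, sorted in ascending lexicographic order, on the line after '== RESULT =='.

Regress:
  G ∩ del = {}  (empty — regression defined)
  G \ add = {at(office), have(k3), locked(d_hall_kitchen)} \ {at(office)} = {have(k3), locked(d_hall_kitchen)}
  ∪ pre   = {have(k3), locked(d_hall_kitchen)} ∪ {at(lab), open(d_office_lab)}
          = {at(lab), have(k3), locked(d_hall_kitchen), open(d_office_lab)}

== RESULT ==
["at(lab)", "have(k3)", "locked(d_hall_kitchen)", "open(d_office_lab)"]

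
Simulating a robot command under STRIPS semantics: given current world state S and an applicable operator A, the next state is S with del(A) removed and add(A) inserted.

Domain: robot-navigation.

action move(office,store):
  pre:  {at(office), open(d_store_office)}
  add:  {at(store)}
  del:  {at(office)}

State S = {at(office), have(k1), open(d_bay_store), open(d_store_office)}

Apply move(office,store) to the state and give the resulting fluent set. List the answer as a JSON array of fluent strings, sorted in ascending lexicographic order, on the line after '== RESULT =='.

Progress:
  pre ⊆ S: {at(office), open(d_store_office)} ⊆ S  — applicable
  S \ del = {have(k1), open(d_bay_store), open(d_store_office)}
  ∪ add   = {at(store), have(k1), open(d_bay_store), open(d_store_office)}

== RESULT ==
["at(store)", "have(k1)", "open(d_bay_store)", "open(d_store_office)"]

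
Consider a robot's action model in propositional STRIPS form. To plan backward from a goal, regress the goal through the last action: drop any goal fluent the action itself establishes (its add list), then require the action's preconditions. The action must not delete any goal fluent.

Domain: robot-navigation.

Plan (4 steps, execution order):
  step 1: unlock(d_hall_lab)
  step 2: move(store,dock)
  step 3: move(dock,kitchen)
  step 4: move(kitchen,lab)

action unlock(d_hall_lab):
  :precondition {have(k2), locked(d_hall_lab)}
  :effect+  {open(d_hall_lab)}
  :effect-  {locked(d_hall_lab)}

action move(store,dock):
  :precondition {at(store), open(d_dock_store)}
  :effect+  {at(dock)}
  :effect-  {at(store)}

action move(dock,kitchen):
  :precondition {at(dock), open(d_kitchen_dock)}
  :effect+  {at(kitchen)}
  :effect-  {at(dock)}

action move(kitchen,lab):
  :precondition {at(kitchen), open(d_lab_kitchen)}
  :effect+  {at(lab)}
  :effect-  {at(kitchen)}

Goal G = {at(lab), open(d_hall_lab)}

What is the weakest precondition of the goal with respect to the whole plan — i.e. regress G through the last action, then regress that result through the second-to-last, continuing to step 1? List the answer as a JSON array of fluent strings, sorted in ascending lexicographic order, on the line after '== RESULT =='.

Regress step by step:
  through step 4 (move(kitchen,lab)): drop {at(lab)}, keep {open(d_hall_lab)}, require {at(kitchen), open(d_lab_kitchen)}
    → {at(kitchen), open(d_hall_lab), open(d_lab_kitchen)}
  through step 3 (move(dock,kitchen)): drop {at(kitchen)}, keep {open(d_hall_lab), open(d_lab_kitchen)}, require {at(dock), open(d_kitchen_dock)}
    → {at(dock), open(d_hall_lab), open(d_kitchen_dock), open(d_lab_kitchen)}
  through step 2 (move(store,dock)): drop {at(dock)}, keep {open(d_hall_lab), open(d_kitchen_dock), open(d_lab_kitchen)}, require {at(store), open(d_dock_store)}
    → {at(store), open(d_dock_store), open(d_hall_lab), open(d_kitchen_dock), open(d_lab_kitchen)}
  through step 1 (unlock(d_hall_lab)): drop {open(d_hall_lab)}, keep {at(store), open(d_dock_store), open(d_kitchen_dock), open(d_lab_kitchen)}, require {have(k2), locked(d_hall_lab)}
    → {at(store), have(k2), locked(d_hall_lab), open(d_dock_store), open(d_kitchen_dock), open(d_lab_kitchen)}

== RESULT ==
["at(store)", "have(k2)", "locked(d_hall_lab)", "open(d_dock_store)", "open(d_kitchen_dock)", "open(d_lab_kitchen)"]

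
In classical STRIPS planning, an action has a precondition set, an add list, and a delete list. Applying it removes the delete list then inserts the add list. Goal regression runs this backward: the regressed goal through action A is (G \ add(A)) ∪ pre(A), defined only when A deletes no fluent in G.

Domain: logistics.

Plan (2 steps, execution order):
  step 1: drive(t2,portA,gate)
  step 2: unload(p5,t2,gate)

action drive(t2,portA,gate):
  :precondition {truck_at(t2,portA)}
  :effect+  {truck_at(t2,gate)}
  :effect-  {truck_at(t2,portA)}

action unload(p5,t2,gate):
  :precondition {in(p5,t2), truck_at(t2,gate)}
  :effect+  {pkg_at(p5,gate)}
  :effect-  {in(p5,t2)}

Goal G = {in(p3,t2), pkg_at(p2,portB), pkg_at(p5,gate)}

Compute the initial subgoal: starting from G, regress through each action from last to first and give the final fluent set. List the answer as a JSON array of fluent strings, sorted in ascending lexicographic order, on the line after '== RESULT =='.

Work backward from the goal:
  through step 2 (unload(p5,t2,gate)): drop {pkg_at(p5,gate)}, keep {in(p3,t2), pkg_at(p2,portB)}, require {in(p5,t2), truck_at(t2,gate)}
    → {in(p3,t2), in(p5,t2), pkg_at(p2,portB), truck_at(t2,gate)}
  through step 1 (drive(t2,portA,gate)): drop {truck_at(t2,gate)}, keep {in(p3,t2), in(p5,t2), pkg_at(p2,portB)}, require {truck_at(t2,portA)}
    → {in(p3,t2), in(p5,t2), pkg_at(p2,portB), truck_at(t2,portA)}

== RESULT ==
["in(p3,t2)", "in(p5,t2)", "pkg_at(p2,portB)", "truck_at(t2,portA)"]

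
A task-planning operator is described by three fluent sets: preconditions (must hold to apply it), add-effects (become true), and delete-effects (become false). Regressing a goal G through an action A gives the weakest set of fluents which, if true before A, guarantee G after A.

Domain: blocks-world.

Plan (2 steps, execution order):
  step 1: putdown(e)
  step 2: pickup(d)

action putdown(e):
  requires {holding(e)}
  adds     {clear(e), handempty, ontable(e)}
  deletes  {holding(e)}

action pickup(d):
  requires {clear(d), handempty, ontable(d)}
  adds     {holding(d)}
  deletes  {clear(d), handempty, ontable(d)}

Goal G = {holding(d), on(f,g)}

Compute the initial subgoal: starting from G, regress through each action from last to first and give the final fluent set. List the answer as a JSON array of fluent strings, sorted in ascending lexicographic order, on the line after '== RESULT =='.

Work backward from the goal:
  through step 2 (pickup(d)): drop {holding(d)}, keep {on(f,g)}, require {clear(d), handempty, ontable(d)}
    → {clear(d), handempty, on(f,g), ontable(d)}
  through step 1 (putdown(e)): drop {handempty}, keep {clear(d), on(f,g), ontable(d)}, require {holding(e)}
    → {clear(d), holding(e), on(f,g), ontable(d)}

== RESULT ==
["clear(d)", "holding(e)", "on(f,g)", "ontable(d)"]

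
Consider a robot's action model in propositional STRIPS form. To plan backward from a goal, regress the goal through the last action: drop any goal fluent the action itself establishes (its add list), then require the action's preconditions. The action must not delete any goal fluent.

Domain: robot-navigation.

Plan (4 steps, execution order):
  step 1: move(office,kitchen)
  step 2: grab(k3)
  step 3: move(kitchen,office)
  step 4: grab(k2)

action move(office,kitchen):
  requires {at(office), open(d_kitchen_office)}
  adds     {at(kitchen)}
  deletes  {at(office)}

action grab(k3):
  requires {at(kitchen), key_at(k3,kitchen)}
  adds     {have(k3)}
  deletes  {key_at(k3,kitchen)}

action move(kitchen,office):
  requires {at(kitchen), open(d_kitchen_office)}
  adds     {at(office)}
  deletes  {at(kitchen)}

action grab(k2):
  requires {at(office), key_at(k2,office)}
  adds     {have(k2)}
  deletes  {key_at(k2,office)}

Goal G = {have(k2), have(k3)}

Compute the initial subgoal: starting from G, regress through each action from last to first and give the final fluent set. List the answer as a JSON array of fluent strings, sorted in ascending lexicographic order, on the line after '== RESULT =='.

Work backward from the goal:
  through step 4 (grab(k2)): drop {have(k2)}, keep {have(k3)}, require {at(office), key_at(k2,office)}
    → {at(office), have(k3), key_at(k2,office)}
  through step 3 (move(kitchen,office)): drop {at(office)}, keep {have(k3), key_at(k2,office)}, require {at(kitchen), open(d_kitchen_office)}
    → {at(kitchen), have(k3), key_at(k2,office), open(d_kitchen_office)}
  through step 2 (grab(k3)): drop {have(k3)}, keep {at(kitchen), key_at(k2,office), open(d_kitchen_office)}, require {at(kitchen), key_at(k3,kitchen)}
    → {at(kitchen), key_at(k2,office), key_at(k3,kitchen), open(d_kitchen_office)}
  through step 1 (move(office,kitchen)): drop {at(kitchen)}, keep {key_at(k2,office), key_at(k3,kitchen), open(d_kitchen_office)}, require {at(office), open(d_kitchen_office)}
    → {at(office), key_at(k2,office), key_at(k3,kitchen), open(d_kitchen_office)}

== RESULT ==
["at(office)", "key_at(k2,office)", "key_at(k3,kitchen)", "open(d_kitchen_office)"]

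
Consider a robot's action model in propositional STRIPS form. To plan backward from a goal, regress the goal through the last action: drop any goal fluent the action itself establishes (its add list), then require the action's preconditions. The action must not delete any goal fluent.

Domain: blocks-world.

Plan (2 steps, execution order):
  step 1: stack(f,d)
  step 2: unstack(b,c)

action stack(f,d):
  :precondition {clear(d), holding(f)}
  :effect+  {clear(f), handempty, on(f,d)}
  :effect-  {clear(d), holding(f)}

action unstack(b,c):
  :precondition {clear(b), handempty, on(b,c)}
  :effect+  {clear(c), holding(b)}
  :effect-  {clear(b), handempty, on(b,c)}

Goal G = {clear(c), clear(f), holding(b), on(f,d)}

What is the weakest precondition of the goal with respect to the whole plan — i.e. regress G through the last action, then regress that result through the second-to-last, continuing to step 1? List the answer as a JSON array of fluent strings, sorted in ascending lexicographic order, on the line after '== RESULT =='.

Regress step by step:
  through step 2 (unstack(b,c)): drop {clear(c), holding(b)}, keep {clear(f), on(f,d)}, require {clear(b), handempty, on(b,c)}
    → {clear(b), clear(f), handempty, on(b,c), on(f,d)}
  through step 1 (stack(f,d)): drop {clear(f), handempty, on(f,d)}, keep {clear(b), on(b,c)}, require {clear(d), holding(f)}
    → {clear(b), clear(d), holding(f), on(b,c)}

== RESULT ==
["clear(b)", "clear(d)", "holding(f)", "on(b,c)"]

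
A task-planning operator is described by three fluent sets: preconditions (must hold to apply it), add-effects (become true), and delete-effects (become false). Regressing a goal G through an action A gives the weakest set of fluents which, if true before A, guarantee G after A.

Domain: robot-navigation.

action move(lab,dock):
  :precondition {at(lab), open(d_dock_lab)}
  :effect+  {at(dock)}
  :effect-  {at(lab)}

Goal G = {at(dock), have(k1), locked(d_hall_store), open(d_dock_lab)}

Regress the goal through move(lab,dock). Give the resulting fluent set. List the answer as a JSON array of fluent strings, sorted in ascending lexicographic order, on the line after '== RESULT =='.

Compute (G \ add) ∪ pre:
  G ∩ del = {}  (empty — regression defined)
  G \ add = {at(dock), have(k1), locked(d_hall_store), open(d_dock_lab)} \ {at(dock)} = {have(k1), locked(d_hall_store), open(d_dock_lab)}
  ∪ pre   = {have(k1), locked(d_hall_store), open(d_dock_lab)} ∪ {at(lab), open(d_dock_lab)}
          = {at(lab), have(k1), locked(d_hall_store), open(d_dock_lab)}

== RESULT ==
["at(lab)", "have(k1)", "locked(d_hall_store)", "open(d_dock_lab)"]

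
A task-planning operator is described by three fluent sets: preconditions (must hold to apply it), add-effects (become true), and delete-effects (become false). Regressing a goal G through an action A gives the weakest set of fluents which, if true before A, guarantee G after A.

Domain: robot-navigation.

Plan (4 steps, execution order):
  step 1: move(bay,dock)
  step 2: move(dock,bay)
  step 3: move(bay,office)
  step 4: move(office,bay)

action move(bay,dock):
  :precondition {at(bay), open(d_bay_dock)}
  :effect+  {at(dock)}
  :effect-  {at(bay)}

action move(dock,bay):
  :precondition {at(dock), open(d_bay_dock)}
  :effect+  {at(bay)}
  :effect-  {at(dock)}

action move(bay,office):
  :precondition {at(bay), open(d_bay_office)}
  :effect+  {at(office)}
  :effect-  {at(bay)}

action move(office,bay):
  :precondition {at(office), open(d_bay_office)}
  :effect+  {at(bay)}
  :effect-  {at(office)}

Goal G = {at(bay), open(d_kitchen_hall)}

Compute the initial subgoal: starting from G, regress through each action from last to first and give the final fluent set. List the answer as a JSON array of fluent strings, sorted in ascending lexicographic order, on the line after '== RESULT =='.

Regress step by step:
  through step 4 (move(office,bay)): drop {at(bay)}, keep {open(d_kitchen_hall)}, require {at(office), open(d_bay_office)}
    → {at(office), open(d_bay_office), open(d_kitchen_hall)}
  through step 3 (move(bay,office)): drop {at(office)}, keep {open(d_bay_office), open(d_kitchen_hall)}, require {at(bay), open(d_bay_office)}
    → {at(bay), open(d_bay_office), open(d_kitchen_hall)}
  through step 2 (move(dock,bay)): drop {at(bay)}, keep {open(d_bay_office), open(d_kitchen_hall)}, require {at(dock), open(d_bay_dock)}
    → {at(dock), open(d_bay_dock), open(d_bay_office), open(d_kitchen_hall)}
  through step 1 (move(bay,dock)): drop {at(dock)}, keep {open(d_bay_dock), open(d_bay_office), open(d_kitchen_hall)}, require {at(bay), open(d_bay_dock)}
    → {at(bay), open(d_bay_dock), open(d_bay_office), open(d_kitchen_hall)}

== RESULT ==
["at(bay)", "open(d_bay_dock)", "open(d_bay_office)", "open(d_kitchen_hall)"]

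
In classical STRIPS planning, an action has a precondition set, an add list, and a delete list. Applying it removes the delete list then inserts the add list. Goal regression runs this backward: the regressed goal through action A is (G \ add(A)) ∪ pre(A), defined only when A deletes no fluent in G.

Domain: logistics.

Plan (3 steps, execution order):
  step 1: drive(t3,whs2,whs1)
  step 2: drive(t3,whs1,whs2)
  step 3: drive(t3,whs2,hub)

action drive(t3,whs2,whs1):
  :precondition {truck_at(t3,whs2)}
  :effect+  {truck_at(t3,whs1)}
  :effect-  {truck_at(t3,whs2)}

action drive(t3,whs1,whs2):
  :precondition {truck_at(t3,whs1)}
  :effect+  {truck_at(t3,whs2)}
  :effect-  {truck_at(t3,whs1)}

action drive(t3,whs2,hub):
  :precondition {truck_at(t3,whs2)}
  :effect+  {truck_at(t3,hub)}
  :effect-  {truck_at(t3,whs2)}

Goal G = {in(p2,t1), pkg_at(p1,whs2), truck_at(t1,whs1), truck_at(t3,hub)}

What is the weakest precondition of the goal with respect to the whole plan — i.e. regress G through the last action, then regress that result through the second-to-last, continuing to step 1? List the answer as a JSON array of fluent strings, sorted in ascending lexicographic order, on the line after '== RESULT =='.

Regress step by step:
  through step 3 (drive(t3,whs2,hub)): drop {truck_at(t3,hub)}, keep {in(p2,t1), pkg_at(p1,whs2), truck_at(t1,whs1)}, require {truck_at(t3,whs2)}
    → {in(p2,t1), pkg_at(p1,whs2), truck_at(t1,whs1), truck_at(t3,whs2)}
  through step 2 (drive(t3,whs1,whs2)): drop {truck_at(t3,whs2)}, keep {in(p2,t1), pkg_at(p1,whs2), truck_at(t1,whs1)}, require {truck_at(t3,whs1)}
    → {in(p2,t1), pkg_at(p1,whs2), truck_at(t1,whs1), truck_at(t3,whs1)}
  through step 1 (drive(t3,whs2,whs1)): drop {truck_at(t3,whs1)}, keep {in(p2,t1), pkg_at(p1,whs2), truck_at(t1,whs1)}, require {truck_at(t3,whs2)}
    → {in(p2,t1), pkg_at(p1,whs2), truck_at(t1,whs1), truck_at(t3,whs2)}

== RESULT ==
["in(p2,t1)", "pkg_at(p1,whs2)", "truck_at(t1,whs1)", "truck_at(t3,whs2)"]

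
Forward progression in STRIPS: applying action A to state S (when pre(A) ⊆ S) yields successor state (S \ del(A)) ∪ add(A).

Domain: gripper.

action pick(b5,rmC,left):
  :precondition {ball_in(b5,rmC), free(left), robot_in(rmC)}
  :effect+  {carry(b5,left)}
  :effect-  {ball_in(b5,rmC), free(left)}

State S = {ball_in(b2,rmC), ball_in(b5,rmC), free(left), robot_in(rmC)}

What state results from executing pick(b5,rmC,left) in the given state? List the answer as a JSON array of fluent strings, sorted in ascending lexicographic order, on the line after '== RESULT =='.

Compute (S \ del) ∪ add:
  pre ⊆ S: {ball_in(b5,rmC), free(left), robot_in(rmC)} ⊆ S  — applicable
  S \ del = {ball_in(b2,rmC), robot_in(rmC)}
  ∪ add   = {ball_in(b2,rmC), carry(b5,left), robot_in(rmC)}

== RESULT ==
["ball_in(b2,rmC)", "carry(b5,left)", "robot_in(rmC)"]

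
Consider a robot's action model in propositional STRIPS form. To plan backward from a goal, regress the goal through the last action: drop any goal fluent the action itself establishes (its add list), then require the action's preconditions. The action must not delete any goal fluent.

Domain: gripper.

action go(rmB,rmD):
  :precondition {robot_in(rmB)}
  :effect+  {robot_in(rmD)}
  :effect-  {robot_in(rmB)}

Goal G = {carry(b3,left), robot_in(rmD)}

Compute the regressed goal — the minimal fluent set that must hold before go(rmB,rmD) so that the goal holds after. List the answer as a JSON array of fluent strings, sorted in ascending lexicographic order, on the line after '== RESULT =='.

Compute (G \ add) ∪ pre:
  G ∩ del = {}  (empty — regression defined)
  G \ add = {carry(b3,left), robot_in(rmD)} \ {robot_in(rmD)} = {carry(b3,left)}
  ∪ pre   = {carry(b3,left)} ∪ {robot_in(rmB)}
          = {carry(b3,left), robot_in(rmB)}

== RESULT ==
["carry(b3,left)", "robot_in(rmB)"]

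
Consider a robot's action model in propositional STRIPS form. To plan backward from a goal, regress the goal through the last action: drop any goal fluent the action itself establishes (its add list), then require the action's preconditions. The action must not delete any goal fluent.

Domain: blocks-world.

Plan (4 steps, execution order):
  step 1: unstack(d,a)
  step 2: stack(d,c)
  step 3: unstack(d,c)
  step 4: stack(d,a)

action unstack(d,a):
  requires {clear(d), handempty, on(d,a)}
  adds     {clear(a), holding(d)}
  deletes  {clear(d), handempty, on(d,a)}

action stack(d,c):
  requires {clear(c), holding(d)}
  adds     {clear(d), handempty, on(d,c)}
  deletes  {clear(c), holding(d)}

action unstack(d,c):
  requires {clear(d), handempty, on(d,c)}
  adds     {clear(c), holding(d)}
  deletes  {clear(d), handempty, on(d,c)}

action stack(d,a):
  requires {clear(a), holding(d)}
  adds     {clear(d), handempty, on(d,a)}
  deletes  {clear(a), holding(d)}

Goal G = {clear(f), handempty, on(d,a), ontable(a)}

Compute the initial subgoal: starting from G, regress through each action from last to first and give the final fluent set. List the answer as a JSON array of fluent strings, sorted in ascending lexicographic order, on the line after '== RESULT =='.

Regress step by step:
  through step 4 (stack(d,a)): drop {handempty, on(d,a)}, keep {clear(f), ontable(a)}, require {clear(a), holding(d)}
    → {clear(a), clear(f), holding(d), ontable(a)}
  through step 3 (unstack(d,c)): drop {holding(d)}, keep {clear(a), clear(f), ontable(a)}, require {clear(d), handempty, on(d,c)}
    → {clear(a), clear(d), clear(f), handempty, on(d,c), ontable(a)}
  through step 2 (stack(d,c)): drop {clear(d), handempty, on(d,c)}, keep {clear(a), clear(f), ontable(a)}, require {clear(c), holding(d)}
    → {clear(a), clear(c), clear(f), holding(d), ontable(a)}
  through step 1 (unstack(d,a)): drop {clear(a), holding(d)}, keep {clear(c), clear(f), ontable(a)}, require {clear(d), handempty, on(d,a)}
    → {clear(c), clear(d), clear(f), handempty, on(d,a), ontable(a)}

== RESULT ==
["clear(c)", "clear(d)", "clear(f)", "handempty", "on(d,a)", "ontable(a)"]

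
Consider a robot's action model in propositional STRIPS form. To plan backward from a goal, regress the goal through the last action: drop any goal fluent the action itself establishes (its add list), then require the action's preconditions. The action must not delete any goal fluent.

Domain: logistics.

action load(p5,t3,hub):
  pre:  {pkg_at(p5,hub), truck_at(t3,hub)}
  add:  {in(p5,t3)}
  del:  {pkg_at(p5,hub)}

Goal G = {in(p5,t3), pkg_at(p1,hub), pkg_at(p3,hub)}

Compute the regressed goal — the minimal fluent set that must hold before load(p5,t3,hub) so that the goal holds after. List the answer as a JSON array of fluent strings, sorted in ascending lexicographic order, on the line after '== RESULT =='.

Compute (G \ add) ∪ pre:
  G ∩ del = {}  (empty — regression defined)
  G \ add = {in(p5,t3), pkg_at(p1,hub), pkg_at(p3,hub)} \ {in(p5,t3)} = {pkg_at(p1,hub), pkg_at(p3,hub)}
  ∪ pre   = {pkg_at(p1,hub), pkg_at(p3,hub)} ∪ {pkg_at(p5,hub), truck_at(t3,hub)}
          = {pkg_at(p1,hub), pkg_at(p3,hub), pkg_at(p5,hub), truck_at(t3,hub)}

== RESULT ==
["pkg_at(p1,hub)", "pkg_at(p3,hub)", "pkg_at(p5,hub)", "truck_at(t3,hub)"]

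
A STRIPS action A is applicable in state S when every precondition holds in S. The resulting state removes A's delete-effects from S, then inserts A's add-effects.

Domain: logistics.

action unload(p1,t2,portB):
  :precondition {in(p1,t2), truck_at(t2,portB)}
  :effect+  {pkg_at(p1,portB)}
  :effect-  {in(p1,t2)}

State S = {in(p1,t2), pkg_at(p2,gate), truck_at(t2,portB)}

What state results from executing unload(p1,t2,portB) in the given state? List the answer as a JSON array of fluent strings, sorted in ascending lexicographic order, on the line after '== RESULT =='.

Progress:
  pre ⊆ S: {in(p1,t2), truck_at(t2,portB)} ⊆ S  — applicable
  S \ del = {pkg_at(p2,gate), truck_at(t2,portB)}
  ∪ add   = {pkg_at(p1,portB), pkg_at(p2,gate), truck_at(t2,portB)}

== RESULT ==
["pkg_at(p1,portB)", "pkg_at(p2,gate)", "truck_at(t2,portB)"]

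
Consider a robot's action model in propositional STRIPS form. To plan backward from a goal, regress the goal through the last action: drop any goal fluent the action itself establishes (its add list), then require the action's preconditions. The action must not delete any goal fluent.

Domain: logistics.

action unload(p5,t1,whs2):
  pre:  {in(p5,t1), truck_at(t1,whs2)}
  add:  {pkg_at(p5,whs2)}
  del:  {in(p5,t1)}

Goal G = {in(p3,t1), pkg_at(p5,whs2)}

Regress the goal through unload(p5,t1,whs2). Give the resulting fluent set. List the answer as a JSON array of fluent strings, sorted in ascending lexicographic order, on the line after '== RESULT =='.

Compute (G \ add) ∪ pre:
  G ∩ del = {}  (empty — regression defined)
  G \ add = {in(p3,t1), pkg_at(p5,whs2)} \ {pkg_at(p5,whs2)} = {in(p3,t1)}
  ∪ pre   = {in(p3,t1)} ∪ {in(p5,t1), truck_at(t1,whs2)}
          = {in(p3,t1), in(p5,t1), truck_at(t1,whs2)}

== RESULT ==
["in(p3,t1)", "in(p5,t1)", "truck_at(t1,whs2)"]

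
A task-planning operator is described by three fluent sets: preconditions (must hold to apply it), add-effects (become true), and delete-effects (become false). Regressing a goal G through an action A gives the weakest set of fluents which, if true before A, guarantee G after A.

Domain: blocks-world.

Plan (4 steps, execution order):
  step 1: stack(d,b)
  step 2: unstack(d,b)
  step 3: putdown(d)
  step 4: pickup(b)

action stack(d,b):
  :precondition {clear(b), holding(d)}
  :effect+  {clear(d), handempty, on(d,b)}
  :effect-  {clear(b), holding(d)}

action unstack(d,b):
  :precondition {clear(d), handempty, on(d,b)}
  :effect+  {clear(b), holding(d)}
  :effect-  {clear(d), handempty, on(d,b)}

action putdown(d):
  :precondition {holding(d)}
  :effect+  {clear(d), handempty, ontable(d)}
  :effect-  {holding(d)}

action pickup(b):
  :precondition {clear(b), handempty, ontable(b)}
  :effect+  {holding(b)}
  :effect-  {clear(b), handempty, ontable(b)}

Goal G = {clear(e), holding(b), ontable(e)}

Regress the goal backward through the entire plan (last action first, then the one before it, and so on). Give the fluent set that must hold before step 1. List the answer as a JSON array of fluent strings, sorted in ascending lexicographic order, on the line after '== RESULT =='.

Regress step by step:
  through step 4 (pickup(b)): drop {holding(b)}, keep {clear(e), ontable(e)}, require {clear(b), handempty, ontable(b)}
    → {clear(b), clear(e), handempty, ontable(b), ontable(e)}
  through step 3 (putdown(d)): drop {handempty}, keep {clear(b), clear(e), ontable(b), ontable(e)}, require {holding(d)}
    → {clear(b), clear(e), holding(d), ontable(b), ontable(e)}
  through step 2 (unstack(d,b)): drop {clear(b), holding(d)}, keep {clear(e), ontable(b), ontable(e)}, require {clear(d), handempty, on(d,b)}
    → {clear(d), clear(e), handempty, on(d,b), ontable(b), ontable(e)}
  through step 1 (stack(d,b)): drop {clear(d), handempty, on(d,b)}, keep {clear(e), ontable(b), ontable(e)}, require {clear(b), holding(d)}
    → {clear(b), clear(e), holding(d), ontable(b), ontable(e)}

== RESULT ==
["clear(b)", "clear(e)", "holding(d)", "ontable(b)", "ontable(e)"]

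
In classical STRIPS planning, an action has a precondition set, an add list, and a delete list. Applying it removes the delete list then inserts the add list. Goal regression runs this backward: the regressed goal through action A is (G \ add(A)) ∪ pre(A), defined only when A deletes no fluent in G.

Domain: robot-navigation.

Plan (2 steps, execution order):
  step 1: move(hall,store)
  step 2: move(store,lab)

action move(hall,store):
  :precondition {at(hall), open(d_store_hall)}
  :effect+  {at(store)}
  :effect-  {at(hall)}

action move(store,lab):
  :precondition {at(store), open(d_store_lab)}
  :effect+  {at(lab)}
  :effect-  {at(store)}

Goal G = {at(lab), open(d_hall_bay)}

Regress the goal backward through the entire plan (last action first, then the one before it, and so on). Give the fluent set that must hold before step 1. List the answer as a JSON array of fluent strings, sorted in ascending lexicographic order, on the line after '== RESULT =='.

Regress step by step:
  through step 2 (move(store,lab)): drop {at(lab)}, keep {open(d_hall_bay)}, require {at(store), open(d_store_lab)}
    → {at(store), open(d_hall_bay), open(d_store_lab)}
  through step 1 (move(hall,store)): drop {at(store)}, keep {open(d_hall_bay), open(d_store_lab)}, require {at(hall), open(d_store_hall)}
    → {at(hall), open(d_hall_bay), open(d_store_hall), open(d_store_lab)}

== RESULT ==
["at(hall)", "open(d_hall_bay)", "open(d_store_hall)", "open(d_store_lab)"]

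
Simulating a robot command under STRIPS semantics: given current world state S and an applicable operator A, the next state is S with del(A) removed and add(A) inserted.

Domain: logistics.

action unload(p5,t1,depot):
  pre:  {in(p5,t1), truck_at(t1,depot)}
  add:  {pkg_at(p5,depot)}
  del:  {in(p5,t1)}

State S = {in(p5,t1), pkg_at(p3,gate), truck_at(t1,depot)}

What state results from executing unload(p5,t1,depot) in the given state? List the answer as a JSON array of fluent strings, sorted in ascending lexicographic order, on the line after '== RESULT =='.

Compute (S \ del) ∪ add:
  pre ⊆ S: {in(p5,t1), truck_at(t1,depot)} ⊆ S  — applicable
  S \ del = {pkg_at(p3,gate), truck_at(t1,depot)}
  ∪ add   = {pkg_at(p3,gate), pkg_at(p5,depot), truck_at(t1,depot)}

== RESULT ==
["pkg_at(p3,gate)", "pkg_at(p5,depot)", "truck_at(t1,depot)"]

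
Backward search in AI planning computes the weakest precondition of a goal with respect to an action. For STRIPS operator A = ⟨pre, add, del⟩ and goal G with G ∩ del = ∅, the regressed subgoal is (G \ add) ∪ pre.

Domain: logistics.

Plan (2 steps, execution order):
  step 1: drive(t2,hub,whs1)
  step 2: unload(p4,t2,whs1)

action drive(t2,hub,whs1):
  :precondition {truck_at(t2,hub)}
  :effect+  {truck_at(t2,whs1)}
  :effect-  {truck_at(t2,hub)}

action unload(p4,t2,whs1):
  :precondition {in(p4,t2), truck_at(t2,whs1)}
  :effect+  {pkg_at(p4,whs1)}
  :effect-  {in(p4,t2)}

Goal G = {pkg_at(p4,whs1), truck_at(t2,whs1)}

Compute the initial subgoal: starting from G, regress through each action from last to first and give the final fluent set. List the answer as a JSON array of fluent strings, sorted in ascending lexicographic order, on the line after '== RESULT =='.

Work backward from the goal:
  through step 2 (unload(p4,t2,whs1)): drop {pkg_at(p4,whs1)}, keep {truck_at(t2,whs1)}, require {in(p4,t2), truck_at(t2,whs1)}
    → {in(p4,t2), truck_at(t2,whs1)}
  through step 1 (drive(t2,hub,whs1)): drop {truck_at(t2,whs1)}, keep {in(p4,t2)}, require {truck_at(t2,hub)}
    → {in(p4,t2), truck_at(t2,hub)}

== RESULT ==
["in(p4,t2)", "truck_at(t2,hub)"]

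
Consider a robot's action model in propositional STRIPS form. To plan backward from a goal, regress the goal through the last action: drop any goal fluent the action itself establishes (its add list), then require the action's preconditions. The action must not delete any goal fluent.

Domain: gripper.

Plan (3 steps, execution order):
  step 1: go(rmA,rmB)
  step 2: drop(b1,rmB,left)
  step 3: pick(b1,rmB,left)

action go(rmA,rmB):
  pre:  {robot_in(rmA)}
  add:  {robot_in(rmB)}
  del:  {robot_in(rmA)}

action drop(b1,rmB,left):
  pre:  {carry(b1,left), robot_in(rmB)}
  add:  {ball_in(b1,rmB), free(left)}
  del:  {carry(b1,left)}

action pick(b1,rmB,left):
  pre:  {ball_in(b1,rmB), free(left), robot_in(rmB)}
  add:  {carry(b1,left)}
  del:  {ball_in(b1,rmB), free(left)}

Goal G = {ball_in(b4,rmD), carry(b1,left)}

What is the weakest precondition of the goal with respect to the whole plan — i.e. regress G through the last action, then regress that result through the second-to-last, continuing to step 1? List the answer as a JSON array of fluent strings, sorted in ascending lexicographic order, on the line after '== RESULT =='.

Regress step by step:
  through step 3 (pick(b1,rmB,left)): drop {carry(b1,left)}, keep {ball_in(b4,rmD)}, require {ball_in(b1,rmB), free(left), robot_in(rmB)}
    → {ball_in(b1,rmB), ball_in(b4,rmD), free(left), robot_in(rmB)}
  through step 2 (drop(b1,rmB,left)): drop {ball_in(b1,rmB), free(left)}, keep {ball_in(b4,rmD), robot_in(rmB)}, require {carry(b1,left), robot_in(rmB)}
    → {ball_in(b4,rmD), carry(b1,left), robot_in(rmB)}
  through step 1 (go(rmA,rmB)): drop {robot_in(rmB)}, keep {ball_in(b4,rmD), carry(b1,left)}, require {robot_in(rmA)}
    → {ball_in(b4,rmD), carry(b1,left), robot_in(rmA)}

== RESULT ==
["ball_in(b4,rmD)", "carry(b1,left)", "robot_in(rmA)"]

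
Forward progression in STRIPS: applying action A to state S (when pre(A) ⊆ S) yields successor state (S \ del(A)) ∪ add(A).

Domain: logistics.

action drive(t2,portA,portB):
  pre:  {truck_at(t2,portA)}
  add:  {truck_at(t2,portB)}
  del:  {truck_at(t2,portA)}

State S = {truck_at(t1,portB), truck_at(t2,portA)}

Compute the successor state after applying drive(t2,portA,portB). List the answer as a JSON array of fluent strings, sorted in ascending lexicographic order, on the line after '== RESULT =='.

Progress:
  pre ⊆ S: {truck_at(t2,portA)} ⊆ S  — applicable
  S \ del = {truck_at(t1,portB)}
  ∪ add   = {truck_at(t1,portB), truck_at(t2,portB)}

== RESULT ==
["truck_at(t1,portB)", "truck_at(t2,portB)"]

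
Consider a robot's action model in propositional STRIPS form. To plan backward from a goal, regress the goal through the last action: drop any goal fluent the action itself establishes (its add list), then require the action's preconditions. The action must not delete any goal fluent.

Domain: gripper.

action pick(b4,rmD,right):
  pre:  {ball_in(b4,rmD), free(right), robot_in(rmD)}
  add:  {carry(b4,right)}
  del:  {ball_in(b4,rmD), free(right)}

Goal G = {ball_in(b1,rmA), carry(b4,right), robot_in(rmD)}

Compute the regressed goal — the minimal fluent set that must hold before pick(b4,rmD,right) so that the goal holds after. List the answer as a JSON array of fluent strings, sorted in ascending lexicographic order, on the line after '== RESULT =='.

Regress:
  G ∩ del = {}  (empty — regression defined)
  G \ add = {ball_in(b1,rmA), carry(b4,right), robot_in(rmD)} \ {carry(b4,right)} = {ball_in(b1,rmA), robot_in(rmD)}
  ∪ pre   = {ball_in(b1,rmA), robot_in(rmD)} ∪ {ball_in(b4,rmD), free(right), robot_in(rmD)}
          = {ball_in(b1,rmA), ball_in(b4,rmD), free(right), robot_in(rmD)}

== RESULT ==
["ball_in(b1,rmA)", "ball_in(b4,rmD)", "free(right)", "robot_in(rmD)"]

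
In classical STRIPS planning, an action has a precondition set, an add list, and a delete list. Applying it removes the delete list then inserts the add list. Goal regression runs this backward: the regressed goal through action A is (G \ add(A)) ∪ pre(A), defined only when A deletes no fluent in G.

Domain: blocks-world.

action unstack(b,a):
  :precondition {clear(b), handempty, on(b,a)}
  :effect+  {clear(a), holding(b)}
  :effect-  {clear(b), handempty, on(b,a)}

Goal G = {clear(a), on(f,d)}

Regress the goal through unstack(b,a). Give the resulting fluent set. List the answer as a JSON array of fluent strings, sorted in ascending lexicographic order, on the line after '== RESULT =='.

Compute (G \ add) ∪ pre:
  G ∩ del = {}  (empty — regression defined)
  G \ add = {clear(a), on(f,d)} \ {clear(a), holding(b)} = {on(f,d)}
  ∪ pre   = {on(f,d)} ∪ {clear(b), handempty, on(b,a)}
          = {clear(b), handempty, on(b,a), on(f,d)}

== RESULT ==
["clear(b)", "handempty", "on(b,a)", "on(f,d)"]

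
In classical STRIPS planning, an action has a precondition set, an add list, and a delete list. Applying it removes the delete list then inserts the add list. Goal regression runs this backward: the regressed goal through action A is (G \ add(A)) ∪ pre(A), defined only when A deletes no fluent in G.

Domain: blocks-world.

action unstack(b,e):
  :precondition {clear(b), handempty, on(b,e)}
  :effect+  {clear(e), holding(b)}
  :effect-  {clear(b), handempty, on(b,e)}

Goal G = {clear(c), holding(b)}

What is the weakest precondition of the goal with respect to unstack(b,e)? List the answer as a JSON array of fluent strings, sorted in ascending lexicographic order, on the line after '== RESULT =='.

Compute (G \ add) ∪ pre:
  G ∩ del = {}  (empty — regression defined)
  G \ add = {clear(c), holding(b)} \ {clear(e), holding(b)} = {clear(c)}
  ∪ pre   = {clear(c)} ∪ {clear(b), handempty, on(b,e)}
          = {clear(b), clear(c), handempty, on(b,e)}

== RESULT ==
["clear(b)", "clear(c)", "handempty", "on(b,e)"]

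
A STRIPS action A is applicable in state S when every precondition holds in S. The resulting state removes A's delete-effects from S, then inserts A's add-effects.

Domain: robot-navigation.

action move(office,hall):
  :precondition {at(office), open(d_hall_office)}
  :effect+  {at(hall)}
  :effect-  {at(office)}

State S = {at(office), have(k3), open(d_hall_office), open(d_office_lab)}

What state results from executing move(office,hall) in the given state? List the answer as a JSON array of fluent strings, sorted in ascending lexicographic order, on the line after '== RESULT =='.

Progress:
  pre ⊆ S: {at(office), open(d_hall_office)} ⊆ S  — applicable
  S \ del = {have(k3), open(d_hall_office), open(d_office_lab)}
  ∪ add   = {at(hall), have(k3), open(d_hall_office), open(d_office_lab)}

== RESULT ==
["at(hall)", "have(k3)", "open(d_hall_office)", "open(d_office_lab)"]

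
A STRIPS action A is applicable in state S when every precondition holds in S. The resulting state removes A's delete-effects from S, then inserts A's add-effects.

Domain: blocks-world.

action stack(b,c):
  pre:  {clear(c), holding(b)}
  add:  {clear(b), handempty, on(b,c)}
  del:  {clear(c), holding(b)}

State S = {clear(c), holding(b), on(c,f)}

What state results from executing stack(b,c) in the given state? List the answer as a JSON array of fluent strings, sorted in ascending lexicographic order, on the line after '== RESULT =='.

Progress:
  pre ⊆ S: {clear(c), holding(b)} ⊆ S  — applicable
  S \ del = {on(c,f)}
  ∪ add   = {clear(b), handempty, on(b,c), on(c,f)}

== RESULT ==
["clear(b)", "handempty", "on(b,c)", "on(c,f)"]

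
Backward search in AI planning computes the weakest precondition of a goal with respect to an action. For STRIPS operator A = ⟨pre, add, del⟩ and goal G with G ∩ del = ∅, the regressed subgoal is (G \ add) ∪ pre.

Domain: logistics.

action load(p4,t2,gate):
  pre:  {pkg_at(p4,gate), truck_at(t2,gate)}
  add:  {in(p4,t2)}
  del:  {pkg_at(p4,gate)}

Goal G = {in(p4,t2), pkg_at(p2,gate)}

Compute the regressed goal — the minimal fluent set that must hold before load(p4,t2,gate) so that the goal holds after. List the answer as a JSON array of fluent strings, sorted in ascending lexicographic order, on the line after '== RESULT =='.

Regress:
  G ∩ del = {}  (empty — regression defined)
  G \ add = {in(p4,t2), pkg_at(p2,gate)} \ {in(p4,t2)} = {pkg_at(p2,gate)}
  ∪ pre   = {pkg_at(p2,gate)} ∪ {pkg_at(p4,gate), truck_at(t2,gate)}
          = {pkg_at(p2,gate), pkg_at(p4,gate), truck_at(t2,gate)}

== RESULT ==
["pkg_at(p2,gate)", "pkg_at(p4,gate)", "truck_at(t2,gate)"]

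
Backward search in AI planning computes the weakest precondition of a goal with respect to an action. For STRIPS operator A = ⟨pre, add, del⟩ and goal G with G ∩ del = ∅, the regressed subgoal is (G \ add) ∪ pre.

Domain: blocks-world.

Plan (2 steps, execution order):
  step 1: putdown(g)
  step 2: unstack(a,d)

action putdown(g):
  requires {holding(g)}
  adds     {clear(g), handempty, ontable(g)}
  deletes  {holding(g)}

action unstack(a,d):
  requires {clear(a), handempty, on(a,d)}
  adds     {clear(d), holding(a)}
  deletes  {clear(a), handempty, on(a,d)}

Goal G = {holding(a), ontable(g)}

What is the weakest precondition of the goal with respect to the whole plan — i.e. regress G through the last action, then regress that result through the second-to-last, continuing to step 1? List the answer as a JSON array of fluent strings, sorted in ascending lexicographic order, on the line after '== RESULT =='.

Regress step by step:
  through step 2 (unstack(a,d)): drop {holding(a)}, keep {ontable(g)}, require {clear(a), handempty, on(a,d)}
    → {clear(a), handempty, on(a,d), ontable(g)}
  through step 1 (putdown(g)): drop {handempty, ontable(g)}, keep {clear(a), on(a,d)}, require {holding(g)}
    → {clear(a), holding(g), on(a,d)}

== RESULT ==
["clear(a)", "holding(g)", "on(a,d)"]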